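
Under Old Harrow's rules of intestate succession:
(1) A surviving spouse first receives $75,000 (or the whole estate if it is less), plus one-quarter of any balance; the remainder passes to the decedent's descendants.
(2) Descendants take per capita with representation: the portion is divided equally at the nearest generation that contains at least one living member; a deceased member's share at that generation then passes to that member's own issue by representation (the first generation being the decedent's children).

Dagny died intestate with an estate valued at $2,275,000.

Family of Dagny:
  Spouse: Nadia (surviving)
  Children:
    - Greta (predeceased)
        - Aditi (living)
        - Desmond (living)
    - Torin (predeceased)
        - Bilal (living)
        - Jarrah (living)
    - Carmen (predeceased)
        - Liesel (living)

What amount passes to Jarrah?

Nadia first takes $75,000, leaving a balance of $2,200,000. Nadia then takes one-quarter of the balance ($550,000), for a total of $625,000. The remaining $1,650,000 passes to the descendants.
No child survives, so the initial division is made at the grandchildren's generation.
The descendants' portion ($1,650,000) is divided into 5 shares of $330,000: Aditi, Desmond, Bilal, Jarrah, and Liesel each take $330,000.

Jarrah receives $330,000.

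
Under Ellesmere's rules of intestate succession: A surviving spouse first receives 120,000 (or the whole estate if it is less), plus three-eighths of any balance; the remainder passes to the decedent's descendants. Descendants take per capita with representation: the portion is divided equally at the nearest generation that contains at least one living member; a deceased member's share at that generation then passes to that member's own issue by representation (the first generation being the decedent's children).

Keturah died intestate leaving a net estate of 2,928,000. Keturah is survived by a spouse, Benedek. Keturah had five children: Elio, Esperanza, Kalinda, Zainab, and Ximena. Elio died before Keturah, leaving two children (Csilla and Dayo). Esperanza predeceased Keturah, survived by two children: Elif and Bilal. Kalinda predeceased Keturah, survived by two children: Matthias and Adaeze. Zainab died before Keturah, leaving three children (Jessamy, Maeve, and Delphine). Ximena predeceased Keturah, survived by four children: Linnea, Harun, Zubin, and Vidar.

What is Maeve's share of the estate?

Benedek first takes 120,000, leaving a balance of 2,808,000. Benedek then takes three-eighths of the balance (1,053,000), for a total of 1,173,000. The remaining 1,755,000 passes to the descendants.
No child survives, so the initial division is made at the grandchildren's generation.
The descendants' portion (1,755,000) is divided into 13 shares of 135,000: Csilla, Dayo, Elif, Bilal, Matthias, Adaeze, Jessamy, Maeve, Delphine, Linnea, Harun, Zubin, and Vidar each take 135,000.

Maeve receives 135,000.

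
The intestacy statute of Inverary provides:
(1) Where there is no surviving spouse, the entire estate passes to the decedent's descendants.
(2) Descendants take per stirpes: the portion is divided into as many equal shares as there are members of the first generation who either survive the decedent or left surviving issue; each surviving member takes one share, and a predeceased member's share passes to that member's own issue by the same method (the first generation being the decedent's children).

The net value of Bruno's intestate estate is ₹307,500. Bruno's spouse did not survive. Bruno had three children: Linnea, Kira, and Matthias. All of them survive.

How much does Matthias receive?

The entire ₹307,500 passes to the descendants.
That amount (₹307,500) is divided into 3 shares of ₹102,500: Linnea, Kira, and Matthias each take ₹102,500.

Matthias receives ₹102,500.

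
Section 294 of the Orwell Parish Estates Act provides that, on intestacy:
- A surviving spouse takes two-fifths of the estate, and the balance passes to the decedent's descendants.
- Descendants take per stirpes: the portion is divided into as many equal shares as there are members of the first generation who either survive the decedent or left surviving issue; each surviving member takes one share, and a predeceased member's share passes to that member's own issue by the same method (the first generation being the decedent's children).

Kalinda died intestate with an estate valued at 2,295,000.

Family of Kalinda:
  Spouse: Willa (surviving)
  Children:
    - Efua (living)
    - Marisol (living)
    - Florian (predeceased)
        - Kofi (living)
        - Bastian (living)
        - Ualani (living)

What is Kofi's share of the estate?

Willa takes two-fifths of 2,295,000 = 918,000. The remaining 1,377,000 passes to the descendants.
The descendants' portion (1,377,000) is divided into 3 shares of 459,000: Efua and Marisol each take 459,000; Florian's 459,000 share passes to Florian's issue.
Florian's share (459,000) is divided into 3 shares of 153,000: Kofi, Bastian, and Ualani each take 153,000.

Kofi receives 153,000.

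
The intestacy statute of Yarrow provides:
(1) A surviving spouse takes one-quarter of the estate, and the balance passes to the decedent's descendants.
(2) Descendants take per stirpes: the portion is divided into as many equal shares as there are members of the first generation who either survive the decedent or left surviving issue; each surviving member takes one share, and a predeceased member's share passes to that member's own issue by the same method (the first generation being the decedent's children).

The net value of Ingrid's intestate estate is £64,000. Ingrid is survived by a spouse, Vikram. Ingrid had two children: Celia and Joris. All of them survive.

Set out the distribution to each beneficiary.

Vikram takes one-quarter of £64,000 = £16,000. The remaining £48,000 passes to the descendants.
The descendants' portion (£48,000) is divided into 2 shares of £24,000: Celia and Joris each take £24,000.

Vikram: £16,000; Celia: £24,000; Joris: £24,000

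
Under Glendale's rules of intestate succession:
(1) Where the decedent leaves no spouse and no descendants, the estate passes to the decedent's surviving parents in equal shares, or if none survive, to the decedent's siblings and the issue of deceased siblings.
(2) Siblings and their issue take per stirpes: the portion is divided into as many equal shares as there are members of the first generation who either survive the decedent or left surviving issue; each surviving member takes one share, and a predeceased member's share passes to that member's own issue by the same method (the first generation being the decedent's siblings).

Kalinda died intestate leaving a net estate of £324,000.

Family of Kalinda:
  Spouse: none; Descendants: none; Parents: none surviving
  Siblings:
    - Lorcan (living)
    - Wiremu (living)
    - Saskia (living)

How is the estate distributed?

Lorcan: £108,000; Wiremu: £108,000; Saskia: £108,000

The entire £324,000 passes to the siblings and their issue.
That amount (£324,000) is divided into 3 shares of £108,000: Lorcan, Wiremu, and Saskia each take £108,000.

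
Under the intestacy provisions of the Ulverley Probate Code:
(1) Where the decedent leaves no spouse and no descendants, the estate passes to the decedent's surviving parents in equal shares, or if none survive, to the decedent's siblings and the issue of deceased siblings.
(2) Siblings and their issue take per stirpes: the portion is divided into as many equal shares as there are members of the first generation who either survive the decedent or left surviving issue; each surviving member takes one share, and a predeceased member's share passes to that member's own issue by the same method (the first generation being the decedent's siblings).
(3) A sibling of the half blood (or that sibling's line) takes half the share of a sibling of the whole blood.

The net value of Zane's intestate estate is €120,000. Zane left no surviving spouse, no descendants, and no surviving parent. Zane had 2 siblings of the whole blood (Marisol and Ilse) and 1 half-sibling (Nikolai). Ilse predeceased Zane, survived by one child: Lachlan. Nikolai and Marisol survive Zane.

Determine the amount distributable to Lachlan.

The entire €120,000 passes to the siblings and their issue.
Counting each half-blood sibling's line as half a unit, there are 5/2 units in €120,000, so one unit is €48,000. Whole-blood lines (Marisol and Ilse) take €48,000 each; half-blood lines (Nikolai) take €24,000 each.
Ilse's share (€48,000) passes entirely to Lachlan.

Lachlan receives €48,000.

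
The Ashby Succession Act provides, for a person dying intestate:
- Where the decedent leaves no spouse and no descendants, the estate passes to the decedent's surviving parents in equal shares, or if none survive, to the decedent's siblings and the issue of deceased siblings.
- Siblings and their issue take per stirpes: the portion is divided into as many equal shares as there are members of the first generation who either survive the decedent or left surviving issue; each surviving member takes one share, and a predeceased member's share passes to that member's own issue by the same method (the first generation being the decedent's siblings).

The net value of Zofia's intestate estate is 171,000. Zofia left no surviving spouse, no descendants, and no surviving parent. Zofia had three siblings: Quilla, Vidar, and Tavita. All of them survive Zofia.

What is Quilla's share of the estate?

Quilla receives 57,000.

The entire 171,000 passes to the siblings and their issue.
That amount (171,000) is divided into 3 shares of 57,000: Quilla, Vidar, and Tavita each take 57,000.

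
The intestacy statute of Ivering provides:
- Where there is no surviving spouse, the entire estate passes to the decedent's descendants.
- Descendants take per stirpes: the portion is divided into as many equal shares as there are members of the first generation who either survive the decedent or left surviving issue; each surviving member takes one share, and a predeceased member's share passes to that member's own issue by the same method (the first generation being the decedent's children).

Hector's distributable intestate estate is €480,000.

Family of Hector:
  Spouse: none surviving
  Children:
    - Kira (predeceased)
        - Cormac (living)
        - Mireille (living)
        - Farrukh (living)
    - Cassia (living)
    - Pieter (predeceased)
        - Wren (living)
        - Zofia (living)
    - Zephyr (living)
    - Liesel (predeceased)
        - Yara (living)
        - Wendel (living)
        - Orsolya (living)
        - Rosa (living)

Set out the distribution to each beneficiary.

Cormac: €32,000; Mireille: €32,000; Farrukh: €32,000; Cassia: €96,000; Wren: €48,000; Zofia: €48,000; Zephyr: €96,000; Yara: €24,000; Wendel: €24,000; Orsolya: €24,000; Rosa: €24,000

The entire €480,000 passes to the descendants.
That amount (€480,000) is divided into 5 shares of €96,000: Cassia and Zephyr each take €96,000; Kira's €96,000 share passes to Kira's issue; Pieter's €96,000 share passes to Pieter's issue; Liesel's €96,000 share passes to Liesel's issue.
Kira's share (€96,000) is divided into 3 shares of €32,000: Cormac, Mireille, and Farrukh each take €32,000.
Pieter's share (€96,000) is divided into 2 shares of €48,000: Wren and Zofia each take €48,000.
Liesel's share (€96,000) is divided into 4 shares of €24,000: Yara, Wendel, Orsolya, and Rosa each take €24,000.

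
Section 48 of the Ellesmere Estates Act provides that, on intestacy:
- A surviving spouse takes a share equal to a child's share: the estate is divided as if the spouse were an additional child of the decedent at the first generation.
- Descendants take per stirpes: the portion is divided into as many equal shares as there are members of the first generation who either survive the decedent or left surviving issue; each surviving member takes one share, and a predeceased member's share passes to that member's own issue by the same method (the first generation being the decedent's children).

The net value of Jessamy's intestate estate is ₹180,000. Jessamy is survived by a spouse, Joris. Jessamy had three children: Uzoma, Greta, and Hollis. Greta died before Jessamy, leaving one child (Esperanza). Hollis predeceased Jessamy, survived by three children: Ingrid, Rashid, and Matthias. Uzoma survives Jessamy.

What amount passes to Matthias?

Matthias receives ₹15,000.

The spouse counts as an additional share at the children's level, so there are 4 primary shares of ₹45,000. Joris takes one such share (₹45,000).
The children's combined portion (₹135,000) is divided into 3 shares of ₹45,000: Uzoma takes ₹45,000; Greta's ₹45,000 share passes to Greta's issue; Hollis's ₹45,000 share passes to Hollis's issue.
Greta's share (₹45,000) passes entirely to Esperanza.
Hollis's share (₹45,000) is divided into 3 shares of ₹15,000: Ingrid, Rashid, and Matthias each take ₹15,000.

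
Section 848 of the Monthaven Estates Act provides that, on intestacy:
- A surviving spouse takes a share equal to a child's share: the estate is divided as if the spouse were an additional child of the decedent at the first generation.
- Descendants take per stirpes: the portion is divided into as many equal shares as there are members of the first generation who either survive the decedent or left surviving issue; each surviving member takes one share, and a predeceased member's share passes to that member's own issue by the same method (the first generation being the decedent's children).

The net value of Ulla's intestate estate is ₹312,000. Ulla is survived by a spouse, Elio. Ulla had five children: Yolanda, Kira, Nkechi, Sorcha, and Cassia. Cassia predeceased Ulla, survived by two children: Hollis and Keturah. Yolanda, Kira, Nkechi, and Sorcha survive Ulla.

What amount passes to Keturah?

The spouse counts as an additional share at the children's level, so there are 6 primary shares of ₹52,000. Elio takes one such share (₹52,000).
The children's combined portion (₹260,000) is divided into 5 shares of ₹52,000: Yolanda, Kira, Nkechi, and Sorcha each take ₹52,000; Cassia's ₹52,000 share passes to Cassia's issue.
Cassia's share (₹52,000) is divided into 2 shares of ₹26,000: Hollis and Keturah each take ₹26,000.

Keturah receives ₹26,000.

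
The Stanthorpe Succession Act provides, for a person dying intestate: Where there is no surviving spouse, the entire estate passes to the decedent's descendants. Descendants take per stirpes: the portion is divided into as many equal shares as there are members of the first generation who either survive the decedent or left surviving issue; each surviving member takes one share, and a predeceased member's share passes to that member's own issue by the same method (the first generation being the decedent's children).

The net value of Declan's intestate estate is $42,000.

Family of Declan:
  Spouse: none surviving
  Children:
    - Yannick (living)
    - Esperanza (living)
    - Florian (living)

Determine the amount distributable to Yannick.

The entire $42,000 passes to the descendants.
That amount ($42,000) is divided into 3 shares of $14,000: Yannick, Esperanza, and Florian each take $14,000.

Yannick receives $14,000.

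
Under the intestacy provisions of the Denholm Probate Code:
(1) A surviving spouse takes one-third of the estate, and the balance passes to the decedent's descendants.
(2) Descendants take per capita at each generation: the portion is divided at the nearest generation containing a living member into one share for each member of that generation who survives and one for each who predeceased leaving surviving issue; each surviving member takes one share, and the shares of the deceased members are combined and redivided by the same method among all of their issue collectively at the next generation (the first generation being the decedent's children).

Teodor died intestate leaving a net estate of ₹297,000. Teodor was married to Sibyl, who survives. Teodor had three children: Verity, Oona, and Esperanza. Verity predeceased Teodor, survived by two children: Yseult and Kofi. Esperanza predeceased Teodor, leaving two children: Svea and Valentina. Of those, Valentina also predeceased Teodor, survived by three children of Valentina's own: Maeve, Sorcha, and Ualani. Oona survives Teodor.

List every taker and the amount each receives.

Sibyl takes one-third of ₹297,000 = ₹99,000. The remaining ₹198,000 passes to the descendants.
The descendants' portion (₹198,000) is divided at the children's generation into 3 shares of ₹66,000. Oona takes ₹66,000. The 2 shares of the deceased (Verity and Esperanza) are combined into a pool of ₹132,000.
That pool (₹132,000) is divided at the grandchildren's generation into 4 shares of ₹33,000. Yseult, Kofi, and Svea each take ₹33,000. The remaining share for the deceased Valentina (₹33,000) is carried to the next generation.
That pool (₹33,000) is divided at the great-grandchildren's generation equally among Maeve, Sorcha, and Ualani: ₹11,000 each.

Sibyl: ₹99,000; Yseult: ₹33,000; Kofi: ₹33,000; Oona: ₹66,000; Svea: ₹33,000; Maeve: ₹11,000; Sorcha: ₹11,000; Ualani: ₹11,000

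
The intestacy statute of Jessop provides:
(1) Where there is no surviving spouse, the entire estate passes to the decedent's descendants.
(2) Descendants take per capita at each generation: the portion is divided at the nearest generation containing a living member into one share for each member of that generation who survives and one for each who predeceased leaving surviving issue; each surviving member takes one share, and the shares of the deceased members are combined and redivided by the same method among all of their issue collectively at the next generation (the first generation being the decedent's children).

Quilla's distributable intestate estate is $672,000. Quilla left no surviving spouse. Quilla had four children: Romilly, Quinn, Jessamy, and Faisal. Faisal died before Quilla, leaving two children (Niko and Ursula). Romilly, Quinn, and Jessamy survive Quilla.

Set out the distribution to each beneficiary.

Romilly: $168,000; Quinn: $168,000; Jessamy: $168,000; Niko: $84,000; Ursula: $84,000

The entire $672,000 passes to the descendants.
That amount ($672,000) is divided at the children's generation into 4 shares of $168,000. Romilly, Quinn, and Jessamy each take $168,000. The remaining share for the deceased Faisal ($168,000) is carried to the next generation.
That pool ($168,000) is divided at the grandchildren's generation equally among Niko and Ursula: $84,000 each.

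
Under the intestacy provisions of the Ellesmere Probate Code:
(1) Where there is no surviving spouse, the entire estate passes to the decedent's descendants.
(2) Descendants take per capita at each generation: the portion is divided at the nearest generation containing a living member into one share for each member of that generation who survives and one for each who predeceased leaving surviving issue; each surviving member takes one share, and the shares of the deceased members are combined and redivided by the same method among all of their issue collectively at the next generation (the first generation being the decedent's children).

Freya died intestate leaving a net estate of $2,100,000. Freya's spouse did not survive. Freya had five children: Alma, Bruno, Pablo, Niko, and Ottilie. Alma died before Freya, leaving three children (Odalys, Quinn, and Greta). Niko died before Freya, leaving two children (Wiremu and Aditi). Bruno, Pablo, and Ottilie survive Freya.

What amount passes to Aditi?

The entire $2,100,000 passes to the descendants.
That amount ($2,100,000) is divided at the children's generation into 5 shares of $420,000. Bruno, Pablo, and Ottilie each take $420,000. The 2 shares of the deceased (Alma and Niko) are combined into a pool of $840,000.
That pool ($840,000) is divided at the grandchildren's generation equally among Odalys, Quinn, Greta, Wiremu, and Aditi: $168,000 each.

Aditi receives $168,000.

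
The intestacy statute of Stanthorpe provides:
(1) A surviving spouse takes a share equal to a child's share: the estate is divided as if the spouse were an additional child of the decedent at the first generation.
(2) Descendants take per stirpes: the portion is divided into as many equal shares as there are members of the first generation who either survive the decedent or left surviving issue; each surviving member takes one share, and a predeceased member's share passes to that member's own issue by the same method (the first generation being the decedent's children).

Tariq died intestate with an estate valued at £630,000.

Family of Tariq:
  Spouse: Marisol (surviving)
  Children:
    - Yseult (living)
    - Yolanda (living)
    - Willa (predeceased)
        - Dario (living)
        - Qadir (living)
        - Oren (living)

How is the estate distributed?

The spouse counts as an additional share at the children's level, so there are 4 primary shares of £157,500. Marisol takes one such share (£157,500).
The children's combined portion (£472,500) is divided into 3 shares of £157,500: Yseult and Yolanda each take £157,500; Willa's £157,500 share passes to Willa's issue.
Willa's share (£157,500) is divided into 3 shares of £52,500: Dario, Qadir, and Oren each take £52,500.

Marisol: £157,500; Yseult: £157,500; Yolanda: £157,500; Dario: £52,500; Qadir: £52,500; Oren: £52,500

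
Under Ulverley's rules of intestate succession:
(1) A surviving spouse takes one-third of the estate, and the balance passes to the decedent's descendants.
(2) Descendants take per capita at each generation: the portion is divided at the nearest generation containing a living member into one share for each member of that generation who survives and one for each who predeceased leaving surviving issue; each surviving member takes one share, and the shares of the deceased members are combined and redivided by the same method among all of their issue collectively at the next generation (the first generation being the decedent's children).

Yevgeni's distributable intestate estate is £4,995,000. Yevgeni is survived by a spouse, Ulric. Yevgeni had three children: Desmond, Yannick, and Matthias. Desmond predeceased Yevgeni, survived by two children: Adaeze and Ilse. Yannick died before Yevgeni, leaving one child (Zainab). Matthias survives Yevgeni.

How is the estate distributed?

Ulric takes one-third of £4,995,000 = £1,665,000. The remaining £3,330,000 passes to the descendants.
The descendants' portion (£3,330,000) is divided at the children's generation into 3 shares of £1,110,000. Matthias takes £1,110,000. The 2 shares of the deceased (Desmond and Yannick) are combined into a pool of £2,220,000.
That pool (£2,220,000) is divided at the grandchildren's generation equally among Adaeze, Ilse, and Zainab: £740,000 each.

Ulric: £1,665,000; Adaeze: £740,000; Ilse: £740,000; Zainab: £740,000; Matthias: £1,110,000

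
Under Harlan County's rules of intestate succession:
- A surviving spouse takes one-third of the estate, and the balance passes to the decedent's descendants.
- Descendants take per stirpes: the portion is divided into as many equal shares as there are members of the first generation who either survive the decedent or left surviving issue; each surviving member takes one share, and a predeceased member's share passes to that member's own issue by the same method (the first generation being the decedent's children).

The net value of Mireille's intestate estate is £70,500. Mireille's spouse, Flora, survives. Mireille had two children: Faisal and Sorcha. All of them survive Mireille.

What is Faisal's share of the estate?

Flora takes one-third of £70,500 = £23,500. The remaining £47,000 passes to the descendants.
The descendants' portion (£47,000) is divided into 2 shares of £23,500: Faisal and Sorcha each take £23,500.

Faisal receives £23,500.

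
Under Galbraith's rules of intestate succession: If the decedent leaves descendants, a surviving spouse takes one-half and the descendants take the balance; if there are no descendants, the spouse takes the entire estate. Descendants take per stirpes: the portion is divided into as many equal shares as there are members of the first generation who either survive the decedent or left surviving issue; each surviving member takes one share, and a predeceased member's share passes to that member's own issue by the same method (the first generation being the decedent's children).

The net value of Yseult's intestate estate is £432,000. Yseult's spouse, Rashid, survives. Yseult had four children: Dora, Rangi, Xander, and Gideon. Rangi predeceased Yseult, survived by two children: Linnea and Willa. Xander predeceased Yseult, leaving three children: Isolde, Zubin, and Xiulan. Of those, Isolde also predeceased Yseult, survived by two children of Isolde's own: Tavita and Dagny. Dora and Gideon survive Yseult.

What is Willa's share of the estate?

Willa receives £27,000.

Rashid takes one-half of £432,000 = £216,000. The remaining £216,000 passes to the descendants.
The descendants' portion (£216,000) is divided into 4 shares of £54,000: Dora and Gideon each take £54,000; Rangi's £54,000 share passes to Rangi's issue; Xander's £54,000 share passes to Xander's issue.
Rangi's share (£54,000) is divided into 2 shares of £27,000: Linnea and Willa each take £27,000.
Xander's share (£54,000) is divided into 3 shares of £18,000: Zubin and Xiulan each take £18,000; Isolde's £18,000 share passes to Isolde's issue.
Isolde's share (£18,000) is divided into 2 shares of £9,000: Tavita and Dagny each take £9,000.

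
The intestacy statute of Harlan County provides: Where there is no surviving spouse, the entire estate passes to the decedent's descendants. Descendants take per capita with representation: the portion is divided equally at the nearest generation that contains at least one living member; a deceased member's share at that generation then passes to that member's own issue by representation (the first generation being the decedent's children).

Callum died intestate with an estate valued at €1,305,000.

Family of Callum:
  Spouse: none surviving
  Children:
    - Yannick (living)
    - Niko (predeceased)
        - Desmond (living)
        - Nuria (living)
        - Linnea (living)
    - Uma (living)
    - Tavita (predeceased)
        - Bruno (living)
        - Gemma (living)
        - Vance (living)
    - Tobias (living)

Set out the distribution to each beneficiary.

The entire €1,305,000 passes to the descendants.
That amount (€1,305,000) is divided into 5 shares of €261,000: Yannick, Uma, and Tobias each take €261,000; Niko's €261,000 share passes to Niko's issue; Tavita's €261,000 share passes to Tavita's issue.
Niko's share (€261,000) is divided into 3 shares of €87,000: Desmond, Nuria, and Linnea each take €87,000.
Tavita's share (€261,000) is divided into 3 shares of €87,000: Bruno, Gemma, and Vance each take €87,000.

Yannick: €261,000; Desmond: €87,000; Nuria: €87,000; Linnea: €87,000; Uma: €261,000; Bruno: €87,000; Gemma: €87,000; Vance: €87,000; Tobias: €261,000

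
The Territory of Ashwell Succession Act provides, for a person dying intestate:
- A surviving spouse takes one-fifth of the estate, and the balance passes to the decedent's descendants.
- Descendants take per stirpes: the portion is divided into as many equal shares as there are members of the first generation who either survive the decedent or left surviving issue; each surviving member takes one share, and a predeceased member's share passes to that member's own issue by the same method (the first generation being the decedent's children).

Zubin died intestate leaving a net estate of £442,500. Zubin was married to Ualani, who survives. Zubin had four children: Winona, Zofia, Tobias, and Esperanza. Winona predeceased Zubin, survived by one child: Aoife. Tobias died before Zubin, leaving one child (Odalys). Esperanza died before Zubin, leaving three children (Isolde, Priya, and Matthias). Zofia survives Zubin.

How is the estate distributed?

Ualani: £88,500; Aoife: £88,500; Zofia: £88,500; Odalys: £88,500; Isolde: £29,500; Priya: £29,500; Matthias: £29,500

Ualani takes one-fifth of £442,500 = £88,500. The remaining £354,000 passes to the descendants.
The descendants' portion (£354,000) is divided into 4 shares of £88,500: Zofia takes £88,500; Winona's £88,500 share passes to Winona's issue; Tobias's £88,500 share passes to Tobias's issue; Esperanza's £88,500 share passes to Esperanza's issue.
Winona's share (£88,500) passes entirely to Aoife.
Tobias's share (£88,500) passes entirely to Odalys.
Esperanza's share (£88,500) is divided into 3 shares of £29,500: Isolde, Priya, and Matthias each take £29,500.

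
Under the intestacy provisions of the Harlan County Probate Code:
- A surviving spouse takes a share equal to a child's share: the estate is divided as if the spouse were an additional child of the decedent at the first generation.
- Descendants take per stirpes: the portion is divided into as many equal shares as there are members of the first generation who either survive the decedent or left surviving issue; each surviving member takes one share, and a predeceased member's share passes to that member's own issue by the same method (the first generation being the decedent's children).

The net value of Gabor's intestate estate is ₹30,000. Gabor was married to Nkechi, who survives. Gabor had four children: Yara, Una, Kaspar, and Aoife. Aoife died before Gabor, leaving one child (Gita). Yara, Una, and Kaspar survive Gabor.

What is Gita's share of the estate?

The spouse counts as an additional share at the children's level, so there are 5 primary shares of ₹6,000. Nkechi takes one such share (₹6,000).
The children's combined portion (₹24,000) is divided into 4 shares of ₹6,000: Yara, Una, and Kaspar each take ₹6,000; Aoife's ₹6,000 share passes to Aoife's issue.
Aoife's share (₹6,000) passes entirely to Gita.

Gita receives ₹6,000.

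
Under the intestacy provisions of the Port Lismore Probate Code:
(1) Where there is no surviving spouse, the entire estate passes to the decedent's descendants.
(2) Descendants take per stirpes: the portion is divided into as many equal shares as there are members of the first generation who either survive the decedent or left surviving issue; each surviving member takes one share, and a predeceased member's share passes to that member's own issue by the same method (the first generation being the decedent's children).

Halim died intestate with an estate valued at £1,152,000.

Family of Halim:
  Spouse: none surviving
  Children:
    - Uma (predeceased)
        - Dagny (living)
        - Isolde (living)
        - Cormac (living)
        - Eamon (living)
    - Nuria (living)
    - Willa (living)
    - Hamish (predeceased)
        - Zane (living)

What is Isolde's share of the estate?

Isolde receives £72,000.

The entire £1,152,000 passes to the descendants.
That amount (£1,152,000) is divided into 4 shares of £288,000: Nuria and Willa each take £288,000; Uma's £288,000 share passes to Uma's issue; Hamish's £288,000 share passes to Hamish's issue.
Uma's share (£288,000) is divided into 4 shares of £72,000: Dagny, Isolde, Cormac, and Eamon each take £72,000.
Hamish's share (£288,000) passes entirely to Zane.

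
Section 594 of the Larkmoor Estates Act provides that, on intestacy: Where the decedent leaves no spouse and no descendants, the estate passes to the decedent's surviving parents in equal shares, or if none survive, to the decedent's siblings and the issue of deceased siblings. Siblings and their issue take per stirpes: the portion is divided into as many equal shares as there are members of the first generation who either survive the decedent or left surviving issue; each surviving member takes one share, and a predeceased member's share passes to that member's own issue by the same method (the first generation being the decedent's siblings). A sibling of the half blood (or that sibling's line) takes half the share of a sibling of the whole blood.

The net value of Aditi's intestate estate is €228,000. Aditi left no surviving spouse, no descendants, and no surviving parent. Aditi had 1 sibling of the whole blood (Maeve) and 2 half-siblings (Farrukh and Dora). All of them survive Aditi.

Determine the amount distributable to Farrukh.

The entire €228,000 passes to the siblings and their issue.
Counting each half-blood sibling's line as half a unit, there are 2 units in €228,000, so one unit is €114,000. Whole-blood lines (Maeve) take €114,000 each; half-blood lines (Farrukh and Dora) take €57,000 each.

Farrukh receives €57,000.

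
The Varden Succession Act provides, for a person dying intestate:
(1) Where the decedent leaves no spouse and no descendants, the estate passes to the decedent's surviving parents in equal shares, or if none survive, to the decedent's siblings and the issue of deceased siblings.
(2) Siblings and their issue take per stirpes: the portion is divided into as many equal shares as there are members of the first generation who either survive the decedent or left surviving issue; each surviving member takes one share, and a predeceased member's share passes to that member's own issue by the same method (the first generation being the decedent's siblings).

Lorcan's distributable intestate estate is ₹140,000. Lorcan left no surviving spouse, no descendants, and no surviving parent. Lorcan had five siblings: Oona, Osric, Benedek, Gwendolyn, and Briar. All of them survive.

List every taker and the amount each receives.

The entire ₹140,000 passes to the siblings and their issue.
That amount (₹140,000) is divided into 5 shares of ₹28,000: Oona, Osric, Benedek, Gwendolyn, and Briar each take ₹28,000.

Oona: ₹28,000; Osric: ₹28,000; Benedek: ₹28,000; Gwendolyn: ₹28,000; Briar: ₹28,000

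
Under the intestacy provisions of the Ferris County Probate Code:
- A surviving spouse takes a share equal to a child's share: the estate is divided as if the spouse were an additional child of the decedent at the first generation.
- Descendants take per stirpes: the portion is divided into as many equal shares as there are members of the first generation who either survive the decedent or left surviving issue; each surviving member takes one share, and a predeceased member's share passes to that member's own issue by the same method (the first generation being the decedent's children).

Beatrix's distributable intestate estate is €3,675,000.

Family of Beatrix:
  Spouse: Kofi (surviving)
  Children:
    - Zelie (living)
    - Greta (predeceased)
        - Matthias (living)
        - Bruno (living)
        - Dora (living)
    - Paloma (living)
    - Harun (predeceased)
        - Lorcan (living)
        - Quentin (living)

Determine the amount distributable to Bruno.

The spouse counts as an additional share at the children's level, so there are 5 primary shares of €735,000. Kofi takes one such share (€735,000).
The children's combined portion (€2,940,000) is divided into 4 shares of €735,000: Zelie and Paloma each take €735,000; Greta's €735,000 share passes to Greta's issue; Harun's €735,000 share passes to Harun's issue.
Greta's share (€735,000) is divided into 3 shares of €245,000: Matthias, Bruno, and Dora each take €245,000.
Harun's share (€735,000) is divided into 2 shares of €367,500: Lorcan and Quentin each take €367,500.

Bruno receives €245,000.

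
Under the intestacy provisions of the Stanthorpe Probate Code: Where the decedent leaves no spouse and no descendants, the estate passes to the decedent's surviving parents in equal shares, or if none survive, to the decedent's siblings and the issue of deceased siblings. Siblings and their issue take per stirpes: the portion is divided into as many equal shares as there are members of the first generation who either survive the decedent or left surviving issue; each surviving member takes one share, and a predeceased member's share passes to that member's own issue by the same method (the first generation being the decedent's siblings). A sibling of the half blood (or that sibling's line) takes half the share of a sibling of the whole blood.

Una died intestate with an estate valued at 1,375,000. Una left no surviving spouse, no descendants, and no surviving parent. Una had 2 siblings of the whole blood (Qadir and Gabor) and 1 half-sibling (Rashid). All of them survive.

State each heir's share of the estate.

Qadir: 550,000; Rashid: 275,000; Gabor: 550,000

The entire 1,375,000 passes to the siblings and their issue.
Counting each half-blood sibling's line as half a unit, there are 5/2 units in 1,375,000, so one unit is 550,000. Whole-blood lines (Qadir and Gabor) take 550,000 each; half-blood lines (Rashid) take 275,000 each.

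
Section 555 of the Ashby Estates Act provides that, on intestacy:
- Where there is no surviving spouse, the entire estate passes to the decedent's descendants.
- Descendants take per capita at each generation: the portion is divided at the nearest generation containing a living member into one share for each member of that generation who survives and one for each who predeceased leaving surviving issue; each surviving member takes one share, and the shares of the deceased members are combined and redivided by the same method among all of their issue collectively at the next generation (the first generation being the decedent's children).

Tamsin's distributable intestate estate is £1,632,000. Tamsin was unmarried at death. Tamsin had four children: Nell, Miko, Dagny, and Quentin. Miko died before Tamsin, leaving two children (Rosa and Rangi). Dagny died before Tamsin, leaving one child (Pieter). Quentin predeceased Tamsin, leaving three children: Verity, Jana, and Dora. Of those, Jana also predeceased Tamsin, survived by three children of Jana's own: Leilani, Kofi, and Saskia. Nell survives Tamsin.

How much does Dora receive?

The entire £1,632,000 passes to the descendants.
That amount (£1,632,000) is divided at the children's generation into 4 shares of £408,000. Nell takes £408,000. The 3 shares of the deceased (Miko, Dagny, and Quentin) are combined into a pool of £1,224,000.
That pool (£1,224,000) is divided at the grandchildren's generation into 6 shares of £204,000. Rosa, Rangi, Pieter, Verity, and Dora each take £204,000. The remaining share for the deceased Jana (£204,000) is carried to the next generation.
That pool (£204,000) is divided at the great-grandchildren's generation equally among Leilani, Kofi, and Saskia: £68,000 each.

Dora receives £204,000.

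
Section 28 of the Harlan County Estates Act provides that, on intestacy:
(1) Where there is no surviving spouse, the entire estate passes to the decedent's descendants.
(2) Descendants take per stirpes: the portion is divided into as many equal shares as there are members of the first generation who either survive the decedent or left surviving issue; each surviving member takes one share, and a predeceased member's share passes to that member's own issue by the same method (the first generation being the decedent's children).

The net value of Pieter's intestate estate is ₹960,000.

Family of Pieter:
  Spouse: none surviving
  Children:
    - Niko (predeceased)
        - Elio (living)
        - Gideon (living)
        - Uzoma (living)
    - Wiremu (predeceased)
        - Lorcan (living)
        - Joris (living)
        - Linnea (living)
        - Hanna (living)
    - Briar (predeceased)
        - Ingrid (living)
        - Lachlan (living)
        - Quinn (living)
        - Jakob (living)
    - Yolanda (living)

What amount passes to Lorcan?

The entire ₹960,000 passes to the descendants.
That amount (₹960,000) is divided into 4 shares of ₹240,000: Yolanda takes ₹240,000; Niko's ₹240,000 share passes to Niko's issue; Wiremu's ₹240,000 share passes to Wiremu's issue; Briar's ₹240,000 share passes to Briar's issue.
Niko's share (₹240,000) is divided into 3 shares of ₹80,000: Elio, Gideon, and Uzoma each take ₹80,000.
Wiremu's share (₹240,000) is divided into 4 shares of ₹60,000: Lorcan, Joris, Linnea, and Hanna each take ₹60,000.
Briar's share (₹240,000) is divided into 4 shares of ₹60,000: Ingrid, Lachlan, Quinn, and Jakob each take ₹60,000.

Lorcan receives ₹60,000.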